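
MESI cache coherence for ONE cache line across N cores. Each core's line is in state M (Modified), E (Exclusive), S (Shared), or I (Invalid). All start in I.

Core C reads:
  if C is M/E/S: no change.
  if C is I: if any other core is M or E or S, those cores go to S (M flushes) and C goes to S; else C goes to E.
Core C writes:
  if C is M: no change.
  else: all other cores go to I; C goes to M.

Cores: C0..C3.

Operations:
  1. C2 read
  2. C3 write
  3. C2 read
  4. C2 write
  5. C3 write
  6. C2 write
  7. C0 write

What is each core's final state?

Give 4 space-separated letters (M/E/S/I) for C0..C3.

Answer: M I I I

Derivation:
Op 1: C2 read [C2 read from I: no other sharers -> C2=E (exclusive)] -> [I,I,E,I]
Op 2: C3 write [C3 write: invalidate ['C2=E'] -> C3=M] -> [I,I,I,M]
Op 3: C2 read [C2 read from I: others=['C3=M'] -> C2=S, others downsized to S] -> [I,I,S,S]
Op 4: C2 write [C2 write: invalidate ['C3=S'] -> C2=M] -> [I,I,M,I]
Op 5: C3 write [C3 write: invalidate ['C2=M'] -> C3=M] -> [I,I,I,M]
Op 6: C2 write [C2 write: invalidate ['C3=M'] -> C2=M] -> [I,I,M,I]
Op 7: C0 write [C0 write: invalidate ['C2=M'] -> C0=M] -> [M,I,I,I]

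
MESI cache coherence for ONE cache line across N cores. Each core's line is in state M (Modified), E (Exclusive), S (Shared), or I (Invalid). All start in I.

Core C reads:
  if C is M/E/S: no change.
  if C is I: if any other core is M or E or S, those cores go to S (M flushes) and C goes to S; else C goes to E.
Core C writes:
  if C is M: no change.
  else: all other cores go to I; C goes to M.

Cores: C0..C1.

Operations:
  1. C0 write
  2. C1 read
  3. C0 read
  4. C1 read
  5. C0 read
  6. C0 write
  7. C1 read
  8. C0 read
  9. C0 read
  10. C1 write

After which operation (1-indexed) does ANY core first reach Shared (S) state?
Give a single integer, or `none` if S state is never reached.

Op 1: C0 write [C0 write: invalidate none -> C0=M] -> [M,I]
Op 2: C1 read [C1 read from I: others=['C0=M'] -> C1=S, others downsized to S] -> [S,S]
  -> First S state at op 2; remaining ops need not be traced.

Answer: 2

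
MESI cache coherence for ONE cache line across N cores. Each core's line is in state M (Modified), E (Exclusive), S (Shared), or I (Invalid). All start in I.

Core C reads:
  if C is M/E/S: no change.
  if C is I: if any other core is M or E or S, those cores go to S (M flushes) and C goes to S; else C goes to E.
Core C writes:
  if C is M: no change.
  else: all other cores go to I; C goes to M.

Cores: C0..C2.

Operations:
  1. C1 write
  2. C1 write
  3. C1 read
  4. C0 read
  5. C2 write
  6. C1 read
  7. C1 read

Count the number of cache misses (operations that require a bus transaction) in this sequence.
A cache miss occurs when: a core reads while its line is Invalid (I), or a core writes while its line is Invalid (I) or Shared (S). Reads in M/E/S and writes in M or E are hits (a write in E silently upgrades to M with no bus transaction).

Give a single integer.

Answer: 4

Derivation:
Op 1: C1 write [C1 write: invalidate none -> C1=M] -> [I,M,I] [MISS #1: write from I]
Op 2: C1 write [C1 write: already M (modified), no change] -> [I,M,I] [hit: write from M]
Op 3: C1 read [C1 read: already in M, no change] -> [I,M,I] [hit: read from M]
Op 4: C0 read [C0 read from I: others=['C1=M'] -> C0=S, others downsized to S] -> [S,S,I] [MISS #2: read from I]
Op 5: C2 write [C2 write: invalidate ['C0=S', 'C1=S'] -> C2=M] -> [I,I,M] [MISS #3: write from I]
Op 6: C1 read [C1 read from I: others=['C2=M'] -> C1=S, others downsized to S] -> [I,S,S] [MISS #4: read from I]
Op 7: C1 read [C1 read: already in S, no change] -> [I,S,S] [hit: read from S]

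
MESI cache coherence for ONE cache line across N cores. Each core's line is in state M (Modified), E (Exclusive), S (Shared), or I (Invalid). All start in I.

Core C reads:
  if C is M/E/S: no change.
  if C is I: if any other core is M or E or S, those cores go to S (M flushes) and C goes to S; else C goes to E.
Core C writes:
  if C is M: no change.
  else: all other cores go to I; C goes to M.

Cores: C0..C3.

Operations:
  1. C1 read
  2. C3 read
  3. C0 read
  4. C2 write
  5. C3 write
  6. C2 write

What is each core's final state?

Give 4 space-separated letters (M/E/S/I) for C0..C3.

Op 1: C1 read [C1 read from I: no other sharers -> C1=E (exclusive)] -> [I,E,I,I]
Op 2: C3 read [C3 read from I: others=['C1=E'] -> C3=S, others downsized to S] -> [I,S,I,S]
Op 3: C0 read [C0 read from I: others=['C1=S', 'C3=S'] -> C0=S, others downsized to S] -> [S,S,I,S]
Op 4: C2 write [C2 write: invalidate ['C0=S', 'C1=S', 'C3=S'] -> C2=M] -> [I,I,M,I]
Op 5: C3 write [C3 write: invalidate ['C2=M'] -> C3=M] -> [I,I,I,M]
Op 6: C2 write [C2 write: invalidate ['C3=M'] -> C2=M] -> [I,I,M,I]

Answer: I I M I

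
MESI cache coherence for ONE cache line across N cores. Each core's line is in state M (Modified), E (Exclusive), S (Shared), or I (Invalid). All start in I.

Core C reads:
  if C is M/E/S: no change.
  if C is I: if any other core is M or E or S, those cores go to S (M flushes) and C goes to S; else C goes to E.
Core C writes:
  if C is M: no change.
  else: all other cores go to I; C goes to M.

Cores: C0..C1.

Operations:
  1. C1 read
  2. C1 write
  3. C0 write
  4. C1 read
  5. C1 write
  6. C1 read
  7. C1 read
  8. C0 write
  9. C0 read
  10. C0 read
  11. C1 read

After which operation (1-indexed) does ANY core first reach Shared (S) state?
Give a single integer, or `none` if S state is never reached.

Op 1: C1 read [C1 read from I: no other sharers -> C1=E (exclusive)] -> [I,E]
Op 2: C1 write [C1 write: invalidate none -> C1=M] -> [I,M]
Op 3: C0 write [C0 write: invalidate ['C1=M'] -> C0=M] -> [M,I]
Op 4: C1 read [C1 read from I: others=['C0=M'] -> C1=S, others downsized to S] -> [S,S]
  -> First S state at op 4; remaining ops need not be traced.

Answer: 4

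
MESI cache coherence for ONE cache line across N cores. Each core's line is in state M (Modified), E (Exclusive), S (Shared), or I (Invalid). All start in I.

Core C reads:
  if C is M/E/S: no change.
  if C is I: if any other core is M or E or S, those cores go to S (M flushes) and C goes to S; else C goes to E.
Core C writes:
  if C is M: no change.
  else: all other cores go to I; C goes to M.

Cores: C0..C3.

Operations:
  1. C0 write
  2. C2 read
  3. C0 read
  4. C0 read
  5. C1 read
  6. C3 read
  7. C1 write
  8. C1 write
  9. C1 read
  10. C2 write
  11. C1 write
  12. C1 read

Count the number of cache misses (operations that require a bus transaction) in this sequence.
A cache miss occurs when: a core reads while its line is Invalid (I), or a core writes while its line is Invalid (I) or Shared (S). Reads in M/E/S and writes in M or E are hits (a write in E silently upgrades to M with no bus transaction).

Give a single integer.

Answer: 7

Derivation:
Op 1: C0 write [C0 write: invalidate none -> C0=M] -> [M,I,I,I] [MISS #1: write from I]
Op 2: C2 read [C2 read from I: others=['C0=M'] -> C2=S, others downsized to S] -> [S,I,S,I] [MISS #2: read from I]
Op 3: C0 read [C0 read: already in S, no change] -> [S,I,S,I] [hit: read from S]
Op 4: C0 read [C0 read: already in S, no change] -> [S,I,S,I] [hit: read from S]
Op 5: C1 read [C1 read from I: others=['C0=S', 'C2=S'] -> C1=S, others downsized to S] -> [S,S,S,I] [MISS #3: read from I]
Op 6: C3 read [C3 read from I: others=['C0=S', 'C1=S', 'C2=S'] -> C3=S, others downsized to S] -> [S,S,S,S] [MISS #4: read from I]
Op 7: C1 write [C1 write: invalidate ['C0=S', 'C2=S', 'C3=S'] -> C1=M] -> [I,M,I,I] [MISS #5: write from S]
Op 8: C1 write [C1 write: already M (modified), no change] -> [I,M,I,I] [hit: write from M]
Op 9: C1 read [C1 read: already in M, no change] -> [I,M,I,I] [hit: read from M]
Op 10: C2 write [C2 write: invalidate ['C1=M'] -> C2=M] -> [I,I,M,I] [MISS #6: write from I]
Op 11: C1 write [C1 write: invalidate ['C2=M'] -> C1=M] -> [I,M,I,I] [MISS #7: write from I]
Op 12: C1 read [C1 read: already in M, no change] -> [I,M,I,I] [hit: read from M]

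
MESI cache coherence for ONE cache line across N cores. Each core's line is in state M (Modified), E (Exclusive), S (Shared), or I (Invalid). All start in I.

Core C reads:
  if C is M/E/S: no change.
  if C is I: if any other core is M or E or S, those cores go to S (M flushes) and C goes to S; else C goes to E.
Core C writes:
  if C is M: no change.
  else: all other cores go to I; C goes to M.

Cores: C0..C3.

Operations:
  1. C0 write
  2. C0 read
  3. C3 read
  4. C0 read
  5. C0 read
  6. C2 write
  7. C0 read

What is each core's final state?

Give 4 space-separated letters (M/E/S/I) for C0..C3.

Op 1: C0 write [C0 write: invalidate none -> C0=M] -> [M,I,I,I]
Op 2: C0 read [C0 read: already in M, no change] -> [M,I,I,I]
Op 3: C3 read [C3 read from I: others=['C0=M'] -> C3=S, others downsized to S] -> [S,I,I,S]
Op 4: C0 read [C0 read: already in S, no change] -> [S,I,I,S]
Op 5: C0 read [C0 read: already in S, no change] -> [S,I,I,S]
Op 6: C2 write [C2 write: invalidate ['C0=S', 'C3=S'] -> C2=M] -> [I,I,M,I]
Op 7: C0 read [C0 read from I: others=['C2=M'] -> C0=S, others downsized to S] -> [S,I,S,I]

Answer: S I S I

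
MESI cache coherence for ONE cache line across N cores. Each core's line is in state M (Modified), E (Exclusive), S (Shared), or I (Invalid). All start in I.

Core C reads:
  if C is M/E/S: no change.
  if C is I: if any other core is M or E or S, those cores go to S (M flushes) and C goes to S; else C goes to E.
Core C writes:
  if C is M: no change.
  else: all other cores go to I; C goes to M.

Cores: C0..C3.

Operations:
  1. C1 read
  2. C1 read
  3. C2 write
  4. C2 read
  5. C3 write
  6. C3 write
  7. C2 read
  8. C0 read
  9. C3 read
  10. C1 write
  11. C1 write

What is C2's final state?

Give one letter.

Answer: I

Derivation:
Op 1: C1 read [C1 read from I: no other sharers -> C1=E (exclusive)] -> [I,E,I,I]
Op 2: C1 read [C1 read: already in E, no change] -> [I,E,I,I]
Op 3: C2 write [C2 write: invalidate ['C1=E'] -> C2=M] -> [I,I,M,I]
Op 4: C2 read [C2 read: already in M, no change] -> [I,I,M,I]
Op 5: C3 write [C3 write: invalidate ['C2=M'] -> C3=M] -> [I,I,I,M]
Op 6: C3 write [C3 write: already M (modified), no change] -> [I,I,I,M]
Op 7: C2 read [C2 read from I: others=['C3=M'] -> C2=S, others downsized to S] -> [I,I,S,S]
Op 8: C0 read [C0 read from I: others=['C2=S', 'C3=S'] -> C0=S, others downsized to S] -> [S,I,S,S]
Op 9: C3 read [C3 read: already in S, no change] -> [S,I,S,S]
Op 10: C1 write [C1 write: invalidate ['C0=S', 'C2=S', 'C3=S'] -> C1=M] -> [I,M,I,I]
Op 11: C1 write [C1 write: already M (modified), no change] -> [I,M,I,I]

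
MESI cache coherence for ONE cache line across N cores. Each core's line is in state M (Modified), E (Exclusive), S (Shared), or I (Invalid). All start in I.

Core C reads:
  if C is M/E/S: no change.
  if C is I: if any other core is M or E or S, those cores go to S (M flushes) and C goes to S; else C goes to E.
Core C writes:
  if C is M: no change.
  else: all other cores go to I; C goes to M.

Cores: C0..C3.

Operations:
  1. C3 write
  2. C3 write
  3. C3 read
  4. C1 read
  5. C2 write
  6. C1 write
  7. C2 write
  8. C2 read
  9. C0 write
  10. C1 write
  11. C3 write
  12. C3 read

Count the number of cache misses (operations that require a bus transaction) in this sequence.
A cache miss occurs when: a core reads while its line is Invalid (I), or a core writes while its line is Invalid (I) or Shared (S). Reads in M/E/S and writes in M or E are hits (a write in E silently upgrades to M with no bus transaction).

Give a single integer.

Op 1: C3 write [C3 write: invalidate none -> C3=M] -> [I,I,I,M] [MISS #1: write from I]
Op 2: C3 write [C3 write: already M (modified), no change] -> [I,I,I,M] [hit: write from M]
Op 3: C3 read [C3 read: already in M, no change] -> [I,I,I,M] [hit: read from M]
Op 4: C1 read [C1 read from I: others=['C3=M'] -> C1=S, others downsized to S] -> [I,S,I,S] [MISS #2: read from I]
Op 5: C2 write [C2 write: invalidate ['C1=S', 'C3=S'] -> C2=M] -> [I,I,M,I] [MISS #3: write from I]
Op 6: C1 write [C1 write: invalidate ['C2=M'] -> C1=M] -> [I,M,I,I] [MISS #4: write from I]
Op 7: C2 write [C2 write: invalidate ['C1=M'] -> C2=M] -> [I,I,M,I] [MISS #5: write from I]
Op 8: C2 read [C2 read: already in M, no change] -> [I,I,M,I] [hit: read from M]
Op 9: C0 write [C0 write: invalidate ['C2=M'] -> C0=M] -> [M,I,I,I] [MISS #6: write from I]
Op 10: C1 write [C1 write: invalidate ['C0=M'] -> C1=M] -> [I,M,I,I] [MISS #7: write from I]
Op 11: C3 write [C3 write: invalidate ['C1=M'] -> C3=M] -> [I,I,I,M] [MISS #8: write from I]
Op 12: C3 read [C3 read: already in M, no change] -> [I,I,I,M] [hit: read from M]

Answer: 8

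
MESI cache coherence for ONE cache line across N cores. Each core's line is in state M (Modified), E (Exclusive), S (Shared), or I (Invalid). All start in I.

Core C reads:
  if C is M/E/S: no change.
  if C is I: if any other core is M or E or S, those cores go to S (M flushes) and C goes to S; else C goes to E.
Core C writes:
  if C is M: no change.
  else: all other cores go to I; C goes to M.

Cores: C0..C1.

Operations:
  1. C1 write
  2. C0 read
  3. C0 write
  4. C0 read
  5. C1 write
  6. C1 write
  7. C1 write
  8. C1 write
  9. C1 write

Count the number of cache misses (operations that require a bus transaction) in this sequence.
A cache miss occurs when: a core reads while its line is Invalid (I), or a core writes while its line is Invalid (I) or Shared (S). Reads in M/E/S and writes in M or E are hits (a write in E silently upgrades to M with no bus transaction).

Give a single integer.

Answer: 4

Derivation:
Op 1: C1 write [C1 write: invalidate none -> C1=M] -> [I,M] [MISS #1: write from I]
Op 2: C0 read [C0 read from I: others=['C1=M'] -> C0=S, others downsized to S] -> [S,S] [MISS #2: read from I]
Op 3: C0 write [C0 write: invalidate ['C1=S'] -> C0=M] -> [M,I] [MISS #3: write from S]
Op 4: C0 read [C0 read: already in M, no change] -> [M,I] [hit: read from M]
Op 5: C1 write [C1 write: invalidate ['C0=M'] -> C1=M] -> [I,M] [MISS #4: write from I]
Op 6: C1 write [C1 write: already M (modified), no change] -> [I,M] [hit: write from M]
Op 7: C1 write [C1 write: already M (modified), no change] -> [I,M] [hit: write from M]
Op 8: C1 write [C1 write: already M (modified), no change] -> [I,M] [hit: write from M]
Op 9: C1 write [C1 write: already M (modified), no change] -> [I,M] [hit: write from M]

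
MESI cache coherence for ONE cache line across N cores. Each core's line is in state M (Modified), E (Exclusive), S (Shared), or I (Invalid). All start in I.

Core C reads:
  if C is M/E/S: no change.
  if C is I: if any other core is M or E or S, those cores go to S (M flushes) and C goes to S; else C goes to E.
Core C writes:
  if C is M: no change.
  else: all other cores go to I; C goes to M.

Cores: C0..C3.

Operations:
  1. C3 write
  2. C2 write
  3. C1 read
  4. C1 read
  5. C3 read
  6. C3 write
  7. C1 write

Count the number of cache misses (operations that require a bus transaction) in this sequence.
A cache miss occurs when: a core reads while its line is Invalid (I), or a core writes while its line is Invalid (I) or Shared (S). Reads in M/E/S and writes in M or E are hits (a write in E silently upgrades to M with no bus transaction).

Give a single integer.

Op 1: C3 write [C3 write: invalidate none -> C3=M] -> [I,I,I,M] [MISS #1: write from I]
Op 2: C2 write [C2 write: invalidate ['C3=M'] -> C2=M] -> [I,I,M,I] [MISS #2: write from I]
Op 3: C1 read [C1 read from I: others=['C2=M'] -> C1=S, others downsized to S] -> [I,S,S,I] [MISS #3: read from I]
Op 4: C1 read [C1 read: already in S, no change] -> [I,S,S,I] [hit: read from S]
Op 5: C3 read [C3 read from I: others=['C1=S', 'C2=S'] -> C3=S, others downsized to S] -> [I,S,S,S] [MISS #4: read from I]
Op 6: C3 write [C3 write: invalidate ['C1=S', 'C2=S'] -> C3=M] -> [I,I,I,M] [MISS #5: write from S]
Op 7: C1 write [C1 write: invalidate ['C3=M'] -> C1=M] -> [I,M,I,I] [MISS #6: write from I]

Answer: 6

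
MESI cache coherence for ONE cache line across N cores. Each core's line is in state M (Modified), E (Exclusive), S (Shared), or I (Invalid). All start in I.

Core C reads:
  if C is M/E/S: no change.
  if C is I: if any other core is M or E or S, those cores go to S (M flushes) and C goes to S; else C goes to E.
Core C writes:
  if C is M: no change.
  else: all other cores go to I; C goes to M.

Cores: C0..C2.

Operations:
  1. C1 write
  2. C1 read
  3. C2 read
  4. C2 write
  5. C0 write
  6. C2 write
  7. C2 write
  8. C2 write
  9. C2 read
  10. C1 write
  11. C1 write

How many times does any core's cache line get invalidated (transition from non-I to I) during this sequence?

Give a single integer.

Answer: 4

Derivation:
Op 1: C1 write [C1 write: invalidate none -> C1=M] -> [I,M,I] (invalidations this op: 0; running total: 0)
Op 2: C1 read [C1 read: already in M, no change] -> [I,M,I] (invalidations this op: 0; running total: 0)
Op 3: C2 read [C2 read from I: others=['C1=M'] -> C2=S, others downsized to S] -> [I,S,S] (invalidations this op: 0; running total: 0)
Op 4: C2 write [C2 write: invalidate ['C1=S'] -> C2=M] -> [I,I,M] (invalidations this op: 1; running total: 1)
Op 5: C0 write [C0 write: invalidate ['C2=M'] -> C0=M] -> [M,I,I] (invalidations this op: 1; running total: 2)
Op 6: C2 write [C2 write: invalidate ['C0=M'] -> C2=M] -> [I,I,M] (invalidations this op: 1; running total: 3)
Op 7: C2 write [C2 write: already M (modified), no change] -> [I,I,M] (invalidations this op: 0; running total: 3)
Op 8: C2 write [C2 write: already M (modified), no change] -> [I,I,M] (invalidations this op: 0; running total: 3)
Op 9: C2 read [C2 read: already in M, no change] -> [I,I,M] (invalidations this op: 0; running total: 3)
Op 10: C1 write [C1 write: invalidate ['C2=M'] -> C1=M] -> [I,M,I] (invalidations this op: 1; running total: 4)
Op 11: C1 write [C1 write: already M (modified), no change] -> [I,M,I] (invalidations this op: 0; running total: 4)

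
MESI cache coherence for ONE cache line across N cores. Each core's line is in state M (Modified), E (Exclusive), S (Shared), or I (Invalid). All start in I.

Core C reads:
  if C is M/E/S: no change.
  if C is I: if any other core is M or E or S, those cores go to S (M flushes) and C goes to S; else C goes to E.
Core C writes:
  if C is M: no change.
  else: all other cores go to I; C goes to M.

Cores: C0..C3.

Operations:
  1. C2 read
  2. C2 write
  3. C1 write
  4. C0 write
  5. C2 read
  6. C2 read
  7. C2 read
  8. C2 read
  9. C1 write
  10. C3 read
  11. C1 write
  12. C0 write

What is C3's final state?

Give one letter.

Op 1: C2 read [C2 read from I: no other sharers -> C2=E (exclusive)] -> [I,I,E,I]
Op 2: C2 write [C2 write: invalidate none -> C2=M] -> [I,I,M,I]
Op 3: C1 write [C1 write: invalidate ['C2=M'] -> C1=M] -> [I,M,I,I]
Op 4: C0 write [C0 write: invalidate ['C1=M'] -> C0=M] -> [M,I,I,I]
Op 5: C2 read [C2 read from I: others=['C0=M'] -> C2=S, others downsized to S] -> [S,I,S,I]
Op 6: C2 read [C2 read: already in S, no change] -> [S,I,S,I]
Op 7: C2 read [C2 read: already in S, no change] -> [S,I,S,I]
Op 8: C2 read [C2 read: already in S, no change] -> [S,I,S,I]
Op 9: C1 write [C1 write: invalidate ['C0=S', 'C2=S'] -> C1=M] -> [I,M,I,I]
Op 10: C3 read [C3 read from I: others=['C1=M'] -> C3=S, others downsized to S] -> [I,S,I,S]
Op 11: C1 write [C1 write: invalidate ['C3=S'] -> C1=M] -> [I,M,I,I]
Op 12: C0 write [C0 write: invalidate ['C1=M'] -> C0=M] -> [M,I,I,I]

Answer: I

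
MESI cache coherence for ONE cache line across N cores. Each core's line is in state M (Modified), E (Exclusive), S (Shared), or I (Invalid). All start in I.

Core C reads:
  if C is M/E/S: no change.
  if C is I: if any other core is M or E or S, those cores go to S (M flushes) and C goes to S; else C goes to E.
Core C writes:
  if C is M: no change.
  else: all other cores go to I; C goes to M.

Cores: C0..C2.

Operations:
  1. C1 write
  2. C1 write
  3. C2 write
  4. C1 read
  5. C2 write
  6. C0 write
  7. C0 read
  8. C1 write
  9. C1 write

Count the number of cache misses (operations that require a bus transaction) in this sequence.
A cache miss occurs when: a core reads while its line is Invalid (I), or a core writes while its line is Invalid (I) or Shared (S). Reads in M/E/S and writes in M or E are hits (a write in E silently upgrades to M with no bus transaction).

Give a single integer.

Op 1: C1 write [C1 write: invalidate none -> C1=M] -> [I,M,I] [MISS #1: write from I]
Op 2: C1 write [C1 write: already M (modified), no change] -> [I,M,I] [hit: write from M]
Op 3: C2 write [C2 write: invalidate ['C1=M'] -> C2=M] -> [I,I,M] [MISS #2: write from I]
Op 4: C1 read [C1 read from I: others=['C2=M'] -> C1=S, others downsized to S] -> [I,S,S] [MISS #3: read from I]
Op 5: C2 write [C2 write: invalidate ['C1=S'] -> C2=M] -> [I,I,M] [MISS #4: write from S]
Op 6: C0 write [C0 write: invalidate ['C2=M'] -> C0=M] -> [M,I,I] [MISS #5: write from I]
Op 7: C0 read [C0 read: already in M, no change] -> [M,I,I] [hit: read from M]
Op 8: C1 write [C1 write: invalidate ['C0=M'] -> C1=M] -> [I,M,I] [MISS #6: write from I]
Op 9: C1 write [C1 write: already M (modified), no change] -> [I,M,I] [hit: write from M]

Answer: 6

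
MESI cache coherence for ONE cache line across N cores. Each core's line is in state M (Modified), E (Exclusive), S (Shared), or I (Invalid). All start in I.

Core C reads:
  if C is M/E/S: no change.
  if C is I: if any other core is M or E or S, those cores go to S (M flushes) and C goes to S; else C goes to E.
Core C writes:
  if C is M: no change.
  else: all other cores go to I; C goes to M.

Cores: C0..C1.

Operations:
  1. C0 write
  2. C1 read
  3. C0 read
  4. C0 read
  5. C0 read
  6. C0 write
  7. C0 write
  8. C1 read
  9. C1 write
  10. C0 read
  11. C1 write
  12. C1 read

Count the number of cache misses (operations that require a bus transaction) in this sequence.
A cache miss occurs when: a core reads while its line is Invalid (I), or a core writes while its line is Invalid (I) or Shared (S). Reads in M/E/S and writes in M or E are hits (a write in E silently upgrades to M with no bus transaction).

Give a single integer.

Answer: 7

Derivation:
Op 1: C0 write [C0 write: invalidate none -> C0=M] -> [M,I] [MISS #1: write from I]
Op 2: C1 read [C1 read from I: others=['C0=M'] -> C1=S, others downsized to S] -> [S,S] [MISS #2: read from I]
Op 3: C0 read [C0 read: already in S, no change] -> [S,S] [hit: read from S]
Op 4: C0 read [C0 read: already in S, no change] -> [S,S] [hit: read from S]
Op 5: C0 read [C0 read: already in S, no change] -> [S,S] [hit: read from S]
Op 6: C0 write [C0 write: invalidate ['C1=S'] -> C0=M] -> [M,I] [MISS #3: write from S]
Op 7: C0 write [C0 write: already M (modified), no change] -> [M,I] [hit: write from M]
Op 8: C1 read [C1 read from I: others=['C0=M'] -> C1=S, others downsized to S] -> [S,S] [MISS #4: read from I]
Op 9: C1 write [C1 write: invalidate ['C0=S'] -> C1=M] -> [I,M] [MISS #5: write from S]
Op 10: C0 read [C0 read from I: others=['C1=M'] -> C0=S, others downsized to S] -> [S,S] [MISS #6: read from I]
Op 11: C1 write [C1 write: invalidate ['C0=S'] -> C1=M] -> [I,M] [MISS #7: write from S]
Op 12: C1 read [C1 read: already in M, no change] -> [I,M] [hit: read from M]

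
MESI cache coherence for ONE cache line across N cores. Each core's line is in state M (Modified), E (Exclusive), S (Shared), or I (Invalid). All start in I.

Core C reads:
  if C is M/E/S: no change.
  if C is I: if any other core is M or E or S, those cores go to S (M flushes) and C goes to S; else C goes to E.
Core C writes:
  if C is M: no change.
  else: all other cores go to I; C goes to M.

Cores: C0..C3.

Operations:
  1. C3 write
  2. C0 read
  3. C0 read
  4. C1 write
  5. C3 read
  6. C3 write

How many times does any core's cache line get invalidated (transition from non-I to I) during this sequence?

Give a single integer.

Op 1: C3 write [C3 write: invalidate none -> C3=M] -> [I,I,I,M] (invalidations this op: 0; running total: 0)
Op 2: C0 read [C0 read from I: others=['C3=M'] -> C0=S, others downsized to S] -> [S,I,I,S] (invalidations this op: 0; running total: 0)
Op 3: C0 read [C0 read: already in S, no change] -> [S,I,I,S] (invalidations this op: 0; running total: 0)
Op 4: C1 write [C1 write: invalidate ['C0=S', 'C3=S'] -> C1=M] -> [I,M,I,I] (invalidations this op: 2; running total: 2)
Op 5: C3 read [C3 read from I: others=['C1=M'] -> C3=S, others downsized to S] -> [I,S,I,S] (invalidations this op: 0; running total: 2)
Op 6: C3 write [C3 write: invalidate ['C1=S'] -> C3=M] -> [I,I,I,M] (invalidations this op: 1; running total: 3)

Answer: 3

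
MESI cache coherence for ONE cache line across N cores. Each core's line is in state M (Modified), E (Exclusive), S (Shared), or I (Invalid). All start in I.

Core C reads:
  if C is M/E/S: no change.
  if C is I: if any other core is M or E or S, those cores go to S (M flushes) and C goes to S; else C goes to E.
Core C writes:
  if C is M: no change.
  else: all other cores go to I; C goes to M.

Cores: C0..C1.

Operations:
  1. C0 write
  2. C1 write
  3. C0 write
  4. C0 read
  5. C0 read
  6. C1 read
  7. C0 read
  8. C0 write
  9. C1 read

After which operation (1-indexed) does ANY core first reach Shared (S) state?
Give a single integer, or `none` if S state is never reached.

Answer: 6

Derivation:
Op 1: C0 write [C0 write: invalidate none -> C0=M] -> [M,I]
Op 2: C1 write [C1 write: invalidate ['C0=M'] -> C1=M] -> [I,M]
Op 3: C0 write [C0 write: invalidate ['C1=M'] -> C0=M] -> [M,I]
Op 4: C0 read [C0 read: already in M, no change] -> [M,I]
Op 5: C0 read [C0 read: already in M, no change] -> [M,I]
Op 6: C1 read [C1 read from I: others=['C0=M'] -> C1=S, others downsized to S] -> [S,S]
  -> First S state at op 6; remaining ops need not be traced.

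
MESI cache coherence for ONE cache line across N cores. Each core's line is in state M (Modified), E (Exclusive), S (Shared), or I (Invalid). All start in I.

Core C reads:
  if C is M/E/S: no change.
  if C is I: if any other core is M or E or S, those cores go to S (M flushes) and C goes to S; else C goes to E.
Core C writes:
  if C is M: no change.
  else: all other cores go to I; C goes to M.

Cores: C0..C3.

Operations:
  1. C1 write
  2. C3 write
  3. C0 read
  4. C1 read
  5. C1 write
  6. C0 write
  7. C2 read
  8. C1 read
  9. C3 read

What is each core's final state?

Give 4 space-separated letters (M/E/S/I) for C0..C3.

Op 1: C1 write [C1 write: invalidate none -> C1=M] -> [I,M,I,I]
Op 2: C3 write [C3 write: invalidate ['C1=M'] -> C3=M] -> [I,I,I,M]
Op 3: C0 read [C0 read from I: others=['C3=M'] -> C0=S, others downsized to S] -> [S,I,I,S]
Op 4: C1 read [C1 read from I: others=['C0=S', 'C3=S'] -> C1=S, others downsized to S] -> [S,S,I,S]
Op 5: C1 write [C1 write: invalidate ['C0=S', 'C3=S'] -> C1=M] -> [I,M,I,I]
Op 6: C0 write [C0 write: invalidate ['C1=M'] -> C0=M] -> [M,I,I,I]
Op 7: C2 read [C2 read from I: others=['C0=M'] -> C2=S, others downsized to S] -> [S,I,S,I]
Op 8: C1 read [C1 read from I: others=['C0=S', 'C2=S'] -> C1=S, others downsized to S] -> [S,S,S,I]
Op 9: C3 read [C3 read from I: others=['C0=S', 'C1=S', 'C2=S'] -> C3=S, others downsized to S] -> [S,S,S,S]

Answer: S S S S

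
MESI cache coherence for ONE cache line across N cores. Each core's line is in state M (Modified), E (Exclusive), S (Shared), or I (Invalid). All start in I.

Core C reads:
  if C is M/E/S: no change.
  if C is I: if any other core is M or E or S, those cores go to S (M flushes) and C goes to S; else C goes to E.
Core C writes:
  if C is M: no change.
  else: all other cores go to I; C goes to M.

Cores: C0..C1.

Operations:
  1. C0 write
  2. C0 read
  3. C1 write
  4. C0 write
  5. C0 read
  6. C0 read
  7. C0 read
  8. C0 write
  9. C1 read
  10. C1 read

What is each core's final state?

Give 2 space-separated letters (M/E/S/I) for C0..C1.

Answer: S S

Derivation:
Op 1: C0 write [C0 write: invalidate none -> C0=M] -> [M,I]
Op 2: C0 read [C0 read: already in M, no change] -> [M,I]
Op 3: C1 write [C1 write: invalidate ['C0=M'] -> C1=M] -> [I,M]
Op 4: C0 write [C0 write: invalidate ['C1=M'] -> C0=M] -> [M,I]
Op 5: C0 read [C0 read: already in M, no change] -> [M,I]
Op 6: C0 read [C0 read: already in M, no change] -> [M,I]
Op 7: C0 read [C0 read: already in M, no change] -> [M,I]
Op 8: C0 write [C0 write: already M (modified), no change] -> [M,I]
Op 9: C1 read [C1 read from I: others=['C0=M'] -> C1=S, others downsized to S] -> [S,S]
Op 10: C1 read [C1 read: already in S, no change] -> [S,S]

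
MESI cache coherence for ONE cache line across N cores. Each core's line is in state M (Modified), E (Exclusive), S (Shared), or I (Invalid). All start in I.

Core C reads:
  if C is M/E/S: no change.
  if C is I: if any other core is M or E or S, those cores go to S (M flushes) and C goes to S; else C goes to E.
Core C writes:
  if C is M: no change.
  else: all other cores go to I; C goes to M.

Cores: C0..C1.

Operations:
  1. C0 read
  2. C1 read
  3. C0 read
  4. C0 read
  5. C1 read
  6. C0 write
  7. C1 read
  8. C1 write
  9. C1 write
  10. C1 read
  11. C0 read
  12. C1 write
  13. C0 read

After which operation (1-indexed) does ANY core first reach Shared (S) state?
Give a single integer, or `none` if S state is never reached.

Answer: 2

Derivation:
Op 1: C0 read [C0 read from I: no other sharers -> C0=E (exclusive)] -> [E,I]
Op 2: C1 read [C1 read from I: others=['C0=E'] -> C1=S, others downsized to S] -> [S,S]
  -> First S state at op 2; remaining ops need not be traced.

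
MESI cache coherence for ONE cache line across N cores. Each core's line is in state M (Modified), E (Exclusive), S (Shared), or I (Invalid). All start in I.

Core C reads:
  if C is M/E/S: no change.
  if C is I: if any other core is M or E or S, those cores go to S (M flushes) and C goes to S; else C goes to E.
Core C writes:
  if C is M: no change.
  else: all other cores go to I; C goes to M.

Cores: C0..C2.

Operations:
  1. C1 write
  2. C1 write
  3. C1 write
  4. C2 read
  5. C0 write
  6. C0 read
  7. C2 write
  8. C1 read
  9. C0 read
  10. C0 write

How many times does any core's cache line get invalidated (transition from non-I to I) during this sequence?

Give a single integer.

Op 1: C1 write [C1 write: invalidate none -> C1=M] -> [I,M,I] (invalidations this op: 0; running total: 0)
Op 2: C1 write [C1 write: already M (modified), no change] -> [I,M,I] (invalidations this op: 0; running total: 0)
Op 3: C1 write [C1 write: already M (modified), no change] -> [I,M,I] (invalidations this op: 0; running total: 0)
Op 4: C2 read [C2 read from I: others=['C1=M'] -> C2=S, others downsized to S] -> [I,S,S] (invalidations this op: 0; running total: 0)
Op 5: C0 write [C0 write: invalidate ['C1=S', 'C2=S'] -> C0=M] -> [M,I,I] (invalidations this op: 2; running total: 2)
Op 6: C0 read [C0 read: already in M, no change] -> [M,I,I] (invalidations this op: 0; running total: 2)
Op 7: C2 write [C2 write: invalidate ['C0=M'] -> C2=M] -> [I,I,M] (invalidations this op: 1; running total: 3)
Op 8: C1 read [C1 read from I: others=['C2=M'] -> C1=S, others downsized to S] -> [I,S,S] (invalidations this op: 0; running total: 3)
Op 9: C0 read [C0 read from I: others=['C1=S', 'C2=S'] -> C0=S, others downsized to S] -> [S,S,S] (invalidations this op: 0; running total: 3)
Op 10: C0 write [C0 write: invalidate ['C1=S', 'C2=S'] -> C0=M] -> [M,I,I] (invalidations this op: 2; running total: 5)

Answer: 5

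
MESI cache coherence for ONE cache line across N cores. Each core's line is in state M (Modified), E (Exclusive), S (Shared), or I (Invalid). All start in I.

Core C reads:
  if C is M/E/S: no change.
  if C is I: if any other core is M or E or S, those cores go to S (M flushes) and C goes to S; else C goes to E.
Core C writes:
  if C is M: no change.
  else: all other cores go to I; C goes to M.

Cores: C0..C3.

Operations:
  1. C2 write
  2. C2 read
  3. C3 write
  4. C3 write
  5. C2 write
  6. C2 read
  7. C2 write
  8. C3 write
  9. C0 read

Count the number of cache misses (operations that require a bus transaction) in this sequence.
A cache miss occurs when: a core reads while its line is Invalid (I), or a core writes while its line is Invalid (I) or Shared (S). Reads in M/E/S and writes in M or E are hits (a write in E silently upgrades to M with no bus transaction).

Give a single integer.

Answer: 5

Derivation:
Op 1: C2 write [C2 write: invalidate none -> C2=M] -> [I,I,M,I] [MISS #1: write from I]
Op 2: C2 read [C2 read: already in M, no change] -> [I,I,M,I] [hit: read from M]
Op 3: C3 write [C3 write: invalidate ['C2=M'] -> C3=M] -> [I,I,I,M] [MISS #2: write from I]
Op 4: C3 write [C3 write: already M (modified), no change] -> [I,I,I,M] [hit: write from M]
Op 5: C2 write [C2 write: invalidate ['C3=M'] -> C2=M] -> [I,I,M,I] [MISS #3: write from I]
Op 6: C2 read [C2 read: already in M, no change] -> [I,I,M,I] [hit: read from M]
Op 7: C2 write [C2 write: already M (modified), no change] -> [I,I,M,I] [hit: write from M]
Op 8: C3 write [C3 write: invalidate ['C2=M'] -> C3=M] -> [I,I,I,M] [MISS #4: write from I]
Op 9: C0 read [C0 read from I: others=['C3=M'] -> C0=S, others downsized to S] -> [S,I,I,S] [MISS #5: read from I]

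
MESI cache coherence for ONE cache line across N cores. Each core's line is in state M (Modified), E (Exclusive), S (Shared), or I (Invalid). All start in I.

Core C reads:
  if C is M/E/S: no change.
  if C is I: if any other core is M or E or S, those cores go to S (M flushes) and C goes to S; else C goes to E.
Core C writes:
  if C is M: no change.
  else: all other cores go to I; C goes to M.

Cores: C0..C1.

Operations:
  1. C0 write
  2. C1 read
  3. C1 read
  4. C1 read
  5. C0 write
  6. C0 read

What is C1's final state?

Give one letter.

Answer: I

Derivation:
Op 1: C0 write [C0 write: invalidate none -> C0=M] -> [M,I]
Op 2: C1 read [C1 read from I: others=['C0=M'] -> C1=S, others downsized to S] -> [S,S]
Op 3: C1 read [C1 read: already in S, no change] -> [S,S]
Op 4: C1 read [C1 read: already in S, no change] -> [S,S]
Op 5: C0 write [C0 write: invalidate ['C1=S'] -> C0=M] -> [M,I]
Op 6: C0 read [C0 read: already in M, no change] -> [M,I]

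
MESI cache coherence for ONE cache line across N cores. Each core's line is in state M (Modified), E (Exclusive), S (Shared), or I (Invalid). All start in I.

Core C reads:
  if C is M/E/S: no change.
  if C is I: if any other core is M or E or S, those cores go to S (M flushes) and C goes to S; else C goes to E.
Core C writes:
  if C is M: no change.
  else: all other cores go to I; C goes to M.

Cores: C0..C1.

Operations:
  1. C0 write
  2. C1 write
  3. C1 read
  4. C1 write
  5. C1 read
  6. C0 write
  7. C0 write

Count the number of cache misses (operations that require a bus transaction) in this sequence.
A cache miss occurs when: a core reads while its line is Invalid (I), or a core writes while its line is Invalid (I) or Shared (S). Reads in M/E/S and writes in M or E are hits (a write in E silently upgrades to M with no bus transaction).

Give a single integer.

Op 1: C0 write [C0 write: invalidate none -> C0=M] -> [M,I] [MISS #1: write from I]
Op 2: C1 write [C1 write: invalidate ['C0=M'] -> C1=M] -> [I,M] [MISS #2: write from I]
Op 3: C1 read [C1 read: already in M, no change] -> [I,M] [hit: read from M]
Op 4: C1 write [C1 write: already M (modified), no change] -> [I,M] [hit: write from M]
Op 5: C1 read [C1 read: already in M, no change] -> [I,M] [hit: read from M]
Op 6: C0 write [C0 write: invalidate ['C1=M'] -> C0=M] -> [M,I] [MISS #3: write from I]
Op 7: C0 write [C0 write: already M (modified), no change] -> [M,I] [hit: write from M]

Answer: 3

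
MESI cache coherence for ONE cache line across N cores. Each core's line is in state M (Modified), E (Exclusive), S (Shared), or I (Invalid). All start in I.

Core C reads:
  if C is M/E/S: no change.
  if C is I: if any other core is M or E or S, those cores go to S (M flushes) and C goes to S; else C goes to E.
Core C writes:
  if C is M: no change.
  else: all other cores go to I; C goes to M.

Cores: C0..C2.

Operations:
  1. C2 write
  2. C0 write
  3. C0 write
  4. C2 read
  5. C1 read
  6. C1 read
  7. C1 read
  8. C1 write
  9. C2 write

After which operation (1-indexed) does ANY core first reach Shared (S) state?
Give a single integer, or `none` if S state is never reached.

Op 1: C2 write [C2 write: invalidate none -> C2=M] -> [I,I,M]
Op 2: C0 write [C0 write: invalidate ['C2=M'] -> C0=M] -> [M,I,I]
Op 3: C0 write [C0 write: already M (modified), no change] -> [M,I,I]
Op 4: C2 read [C2 read from I: others=['C0=M'] -> C2=S, others downsized to S] -> [S,I,S]
  -> First S state at op 4; remaining ops need not be traced.

Answer: 4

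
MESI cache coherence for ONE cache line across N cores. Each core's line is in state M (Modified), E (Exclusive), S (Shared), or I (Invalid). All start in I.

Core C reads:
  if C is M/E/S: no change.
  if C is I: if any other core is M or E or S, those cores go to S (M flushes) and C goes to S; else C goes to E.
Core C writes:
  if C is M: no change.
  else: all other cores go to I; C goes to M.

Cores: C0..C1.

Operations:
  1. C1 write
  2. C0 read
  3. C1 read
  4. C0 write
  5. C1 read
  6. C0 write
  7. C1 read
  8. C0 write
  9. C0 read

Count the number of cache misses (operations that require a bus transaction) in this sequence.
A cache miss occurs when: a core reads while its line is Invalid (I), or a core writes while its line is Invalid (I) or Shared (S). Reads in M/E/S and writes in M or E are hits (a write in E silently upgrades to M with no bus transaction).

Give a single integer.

Answer: 7

Derivation:
Op 1: C1 write [C1 write: invalidate none -> C1=M] -> [I,M] [MISS #1: write from I]
Op 2: C0 read [C0 read from I: others=['C1=M'] -> C0=S, others downsized to S] -> [S,S] [MISS #2: read from I]
Op 3: C1 read [C1 read: already in S, no change] -> [S,S] [hit: read from S]
Op 4: C0 write [C0 write: invalidate ['C1=S'] -> C0=M] -> [M,I] [MISS #3: write from S]
Op 5: C1 read [C1 read from I: others=['C0=M'] -> C1=S, others downsized to S] -> [S,S] [MISS #4: read from I]
Op 6: C0 write [C0 write: invalidate ['C1=S'] -> C0=M] -> [M,I] [MISS #5: write from S]
Op 7: C1 read [C1 read from I: others=['C0=M'] -> C1=S, others downsized to S] -> [S,S] [MISS #6: read from I]
Op 8: C0 write [C0 write: invalidate ['C1=S'] -> C0=M] -> [M,I] [MISS #7: write from S]
Op 9: C0 read [C0 read: already in M, no change] -> [M,I] [hit: read from M]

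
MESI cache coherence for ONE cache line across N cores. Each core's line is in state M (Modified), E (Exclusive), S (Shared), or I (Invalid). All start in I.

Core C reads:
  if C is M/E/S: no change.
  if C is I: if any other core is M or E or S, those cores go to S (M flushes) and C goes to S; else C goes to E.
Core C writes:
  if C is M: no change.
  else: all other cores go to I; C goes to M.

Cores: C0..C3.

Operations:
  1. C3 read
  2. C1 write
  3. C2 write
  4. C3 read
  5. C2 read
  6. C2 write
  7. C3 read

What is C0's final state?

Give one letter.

Op 1: C3 read [C3 read from I: no other sharers -> C3=E (exclusive)] -> [I,I,I,E]
Op 2: C1 write [C1 write: invalidate ['C3=E'] -> C1=M] -> [I,M,I,I]
Op 3: C2 write [C2 write: invalidate ['C1=M'] -> C2=M] -> [I,I,M,I]
Op 4: C3 read [C3 read from I: others=['C2=M'] -> C3=S, others downsized to S] -> [I,I,S,S]
Op 5: C2 read [C2 read: already in S, no change] -> [I,I,S,S]
Op 6: C2 write [C2 write: invalidate ['C3=S'] -> C2=M] -> [I,I,M,I]
Op 7: C3 read [C3 read from I: others=['C2=M'] -> C3=S, others downsized to S] -> [I,I,S,S]

Answer: I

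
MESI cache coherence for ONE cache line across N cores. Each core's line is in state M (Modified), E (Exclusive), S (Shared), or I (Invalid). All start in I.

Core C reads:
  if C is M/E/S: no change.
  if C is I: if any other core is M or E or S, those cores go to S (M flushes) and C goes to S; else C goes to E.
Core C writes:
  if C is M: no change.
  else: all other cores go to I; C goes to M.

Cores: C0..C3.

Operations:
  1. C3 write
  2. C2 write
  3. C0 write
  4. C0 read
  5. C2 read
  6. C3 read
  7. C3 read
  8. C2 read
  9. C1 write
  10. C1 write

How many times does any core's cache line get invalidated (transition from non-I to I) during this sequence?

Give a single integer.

Answer: 5

Derivation:
Op 1: C3 write [C3 write: invalidate none -> C3=M] -> [I,I,I,M] (invalidations this op: 0; running total: 0)
Op 2: C2 write [C2 write: invalidate ['C3=M'] -> C2=M] -> [I,I,M,I] (invalidations this op: 1; running total: 1)
Op 3: C0 write [C0 write: invalidate ['C2=M'] -> C0=M] -> [M,I,I,I] (invalidations this op: 1; running total: 2)
Op 4: C0 read [C0 read: already in M, no change] -> [M,I,I,I] (invalidations this op: 0; running total: 2)
Op 5: C2 read [C2 read from I: others=['C0=M'] -> C2=S, others downsized to S] -> [S,I,S,I] (invalidations this op: 0; running total: 2)
Op 6: C3 read [C3 read from I: others=['C0=S', 'C2=S'] -> C3=S, others downsized to S] -> [S,I,S,S] (invalidations this op: 0; running total: 2)
Op 7: C3 read [C3 read: already in S, no change] -> [S,I,S,S] (invalidations this op: 0; running total: 2)
Op 8: C2 read [C2 read: already in S, no change] -> [S,I,S,S] (invalidations this op: 0; running total: 2)
Op 9: C1 write [C1 write: invalidate ['C0=S', 'C2=S', 'C3=S'] -> C1=M] -> [I,M,I,I] (invalidations this op: 3; running total: 5)
Op 10: C1 write [C1 write: already M (modified), no change] -> [I,M,I,I] (invalidations this op: 0; running total: 5)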